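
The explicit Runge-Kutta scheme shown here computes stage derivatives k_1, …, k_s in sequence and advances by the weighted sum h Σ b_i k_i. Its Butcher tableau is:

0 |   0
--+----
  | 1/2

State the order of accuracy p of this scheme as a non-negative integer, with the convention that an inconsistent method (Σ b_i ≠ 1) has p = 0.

b = (1/2)
c = (0)
Σ b_i: 1/2·1 = 1/2 ≠ 1 ⇒ order 0.

0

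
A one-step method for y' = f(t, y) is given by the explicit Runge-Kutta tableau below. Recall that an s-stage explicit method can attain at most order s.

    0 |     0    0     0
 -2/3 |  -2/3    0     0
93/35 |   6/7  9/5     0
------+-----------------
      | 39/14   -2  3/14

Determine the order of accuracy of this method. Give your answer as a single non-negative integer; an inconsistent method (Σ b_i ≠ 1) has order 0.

b = (39/14, -2, 3/14)
c = (0, -2/3, 93/35)
Ac = (0, 0, -6/5)
Σ b_i: 39/14·1 + (-2)·1 + 3/14·1 = 1 ✓
b·c: (-2)·(-2/3) + 3/14·93/35 = 2797/1470 ≠ 1/2 ⇒ order 1.

1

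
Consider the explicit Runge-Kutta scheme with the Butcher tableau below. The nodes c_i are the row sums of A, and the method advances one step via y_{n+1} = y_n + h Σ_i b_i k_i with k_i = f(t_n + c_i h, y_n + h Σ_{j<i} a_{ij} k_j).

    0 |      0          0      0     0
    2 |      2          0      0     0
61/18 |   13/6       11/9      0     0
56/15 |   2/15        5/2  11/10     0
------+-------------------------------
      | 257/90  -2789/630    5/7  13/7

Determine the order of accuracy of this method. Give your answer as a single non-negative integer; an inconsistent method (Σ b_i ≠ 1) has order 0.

2

b = (257/90, -2789/630, 5/7, 13/7)
c = (0, 2, 61/18, 56/15)
Ac = (0, 0, 22/9, 1571/180)
Σ b_i: 257/90·1 + (-2789/630)·1 + 5/7·1 + 13/7·1 = 1 ✓
b·c: (-2789/630)·2 + 5/7·61/18 + 13/7·56/15 = 1/2 ✓
b·c²: (-2789/630)·4 + 5/7·3721/324 + 13/7·3136/225 = 928733/56700 ≠ 1/3 ⇒ order 2.
b·Ac: 5/7·22/9 + 13/7·1571/180 = 7541/420 ≠ 1/6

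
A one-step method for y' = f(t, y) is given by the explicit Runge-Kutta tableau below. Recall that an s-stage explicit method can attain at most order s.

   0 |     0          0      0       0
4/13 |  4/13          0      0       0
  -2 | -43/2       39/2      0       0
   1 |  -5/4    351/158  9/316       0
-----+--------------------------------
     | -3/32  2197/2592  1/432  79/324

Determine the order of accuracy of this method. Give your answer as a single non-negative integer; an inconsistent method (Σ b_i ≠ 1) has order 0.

b = (-3/32, 2197/2592, 1/432, 79/324)
c = (0, 4/13, -2, 1)
Ac = (0, 0, 6, 99/158)
Σ b_i: (-3/32)·1 + 2197/2592·1 + 1/432·1 + 79/324·1 = 1 ✓
b·c: 2197/2592·4/13 + 1/432·(-2) + 79/324·1 = 1/2 ✓
b·c²: 2197/2592·16/169 + 1/432·4 + 79/324·1 = 1/3 ✓
b·Ac: 1/432·6 + 79/324·99/158 = 1/6 ✓
b·c³: 2197/2592·64/2197 + 1/432·(-8) + 79/324·1 = 1/4 ✓
b·(c∘Ac): 1/432·(-12) + 79/324·99/158 = 1/8 ✓
b·Ac²: 1/432·24/13 + 79/324·333/1027 = 1/12 ✓
b·A²c: 79/324·27/158 = 1/24 ✓; 4 stages ⇒ order 4.

4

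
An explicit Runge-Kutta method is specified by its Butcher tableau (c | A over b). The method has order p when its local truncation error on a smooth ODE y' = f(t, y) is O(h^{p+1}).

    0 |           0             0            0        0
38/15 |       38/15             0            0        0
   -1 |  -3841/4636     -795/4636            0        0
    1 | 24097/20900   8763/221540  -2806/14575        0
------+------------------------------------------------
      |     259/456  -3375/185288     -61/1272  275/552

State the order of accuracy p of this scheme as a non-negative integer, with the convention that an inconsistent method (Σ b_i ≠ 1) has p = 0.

b = (259/456, -3375/185288, -61/1272, 275/552)
c = (0, 38/15, -1, 1)
Ac = (0, 0, -53/122, 161/550)
Σ b_i: 259/456·1 + (-3375/185288)·1 + (-61/1272)·1 + 275/552·1 = 1 ✓
b·c: (-3375/185288)·38/15 + (-61/1272)·(-1) + 275/552·1 = 1/2 ✓
b·c²: (-3375/185288)·1444/225 + (-61/1272)·1 + 275/552·1 = 1/3 ✓
b·Ac: (-61/1272)·(-53/122) + 275/552·161/550 = 1/6 ✓
b·c³: (-3375/185288)·54872/3375 + (-61/1272)·(-1) + 275/552·1 = 1/4 ✓
b·(c∘Ac): (-61/1272)·53/122 + 275/552·161/550 = 1/8 ✓
b·Ac²: (-61/1272)·(-1007/915) + 275/552·23/375 = 1/12 ✓
b·A²c: 275/552·23/275 = 1/24 ✓; 4 stages ⇒ order 4.

4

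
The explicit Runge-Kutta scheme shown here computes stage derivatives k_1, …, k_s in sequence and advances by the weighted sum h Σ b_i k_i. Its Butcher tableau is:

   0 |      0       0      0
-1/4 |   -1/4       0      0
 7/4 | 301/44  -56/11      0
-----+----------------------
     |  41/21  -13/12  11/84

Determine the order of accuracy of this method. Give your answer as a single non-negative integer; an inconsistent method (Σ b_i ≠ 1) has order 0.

b = (41/21, -13/12, 11/84)
c = (0, -1/4, 7/4)
Ac = (0, 0, 14/11)
Σ b_i: 41/21·1 + (-13/12)·1 + 11/84·1 = 1 ✓
b·c: (-13/12)·(-1/4) + 11/84·7/4 = 1/2 ✓
b·c²: (-13/12)·1/16 + 11/84·49/16 = 1/3 ✓
b·Ac: 11/84·14/11 = 1/6 ✓; 3 stages ⇒ order 3.

3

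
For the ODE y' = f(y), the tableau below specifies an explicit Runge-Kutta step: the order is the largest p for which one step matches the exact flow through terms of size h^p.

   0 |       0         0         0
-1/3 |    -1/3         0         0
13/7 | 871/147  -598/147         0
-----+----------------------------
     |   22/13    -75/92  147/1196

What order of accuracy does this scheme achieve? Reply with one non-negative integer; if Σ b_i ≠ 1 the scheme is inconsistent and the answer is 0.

3

b = (22/13, -75/92, 147/1196)
c = (0, -1/3, 13/7)
Ac = (0, 0, 598/441)
Σ b_i: 22/13·1 + (-75/92)·1 + 147/1196·1 = 1 ✓
b·c: (-75/92)·(-1/3) + 147/1196·13/7 = 1/2 ✓
b·c²: (-75/92)·1/9 + 147/1196·169/49 = 1/3 ✓
b·Ac: 147/1196·598/441 = 1/6 ✓; 3 stages ⇒ order 3.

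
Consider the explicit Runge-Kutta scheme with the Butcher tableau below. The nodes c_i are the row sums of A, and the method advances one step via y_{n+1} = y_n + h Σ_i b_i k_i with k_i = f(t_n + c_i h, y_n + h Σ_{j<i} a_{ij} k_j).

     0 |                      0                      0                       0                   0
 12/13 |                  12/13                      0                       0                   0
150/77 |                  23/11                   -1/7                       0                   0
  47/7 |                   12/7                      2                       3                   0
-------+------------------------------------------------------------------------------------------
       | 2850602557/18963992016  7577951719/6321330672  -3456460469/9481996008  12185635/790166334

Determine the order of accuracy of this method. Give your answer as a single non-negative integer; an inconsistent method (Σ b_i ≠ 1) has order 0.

3

b = (2850602557/18963992016, 7577951719/6321330672, -3456460469/9481996008, 12185635/790166334)
c = (0, 12/13, 150/77, 47/7)
Ac = (0, 0, -12/91, 7698/1001)
Σ b_i: 2850602557/18963992016·1 + 7577951719/6321330672·1 + (-3456460469/9481996008)·1 + 12185635/790166334·1 = 1 ✓
b·c: 7577951719/6321330672·12/13 + (-3456460469/9481996008)·150/77 + 12185635/790166334·47/7 = 1/2 ✓
b·c²: 7577951719/6321330672·144/169 + (-3456460469/9481996008)·22500/5929 + 12185635/790166334·2209/49 = 1/3 ✓
b·Ac: (-3456460469/9481996008)·(-12/91) + 12185635/790166334·7698/1001 = 1/6 ✓
b·c³: 7577951719/6321330672·1728/2197 + (-3456460469/9481996008)·3375000/456533 + 12185635/790166334·103823/343 = 1241931783163/425899654026 ≠ 1/4 ⇒ order 3.
b·(c∘Ac): (-3456460469/9481996008)·(-1800/7007) + 12185635/790166334·361806/7007 = 10665162180/11984189399 ≠ 1/8
b·Ac²: (-3456460469/9481996008)·(-144/1183) + 12185635/790166334·13115052/1002001 = 32458658156/131826083389 ≠ 1/12
b·A²c: 12185635/790166334·(-36/91) = -10444830/1712027057 ≠ 1/24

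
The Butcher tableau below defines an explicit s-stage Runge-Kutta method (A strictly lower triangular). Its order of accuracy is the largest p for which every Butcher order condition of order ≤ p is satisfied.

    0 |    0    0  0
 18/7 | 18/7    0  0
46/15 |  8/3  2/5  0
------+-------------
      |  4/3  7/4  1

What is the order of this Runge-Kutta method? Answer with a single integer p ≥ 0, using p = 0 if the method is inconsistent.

b = (4/3, 7/4, 1)
c = (0, 18/7, 46/15)
Ac = (0, 0, 36/35)
Σ b_i: 4/3·1 + 7/4·1 + 1·1 = 49/12 ≠ 1 ⇒ order 0.

0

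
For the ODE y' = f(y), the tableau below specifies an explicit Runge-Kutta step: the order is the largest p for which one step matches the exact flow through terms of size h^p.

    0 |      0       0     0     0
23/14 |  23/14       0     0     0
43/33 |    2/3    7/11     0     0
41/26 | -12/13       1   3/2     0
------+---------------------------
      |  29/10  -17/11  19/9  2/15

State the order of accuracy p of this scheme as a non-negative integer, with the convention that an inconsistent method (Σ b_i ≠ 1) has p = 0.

0

b = (29/10, -17/11, 19/9, 2/15)
c = (0, 23/14, 43/33, 41/26)
Ac = (0, 0, 23/22, 277/77)
Σ b_i: 29/10·1 + (-17/11)·1 + 19/9·1 + 2/15·1 = 3563/990 ≠ 1 ⇒ order 0.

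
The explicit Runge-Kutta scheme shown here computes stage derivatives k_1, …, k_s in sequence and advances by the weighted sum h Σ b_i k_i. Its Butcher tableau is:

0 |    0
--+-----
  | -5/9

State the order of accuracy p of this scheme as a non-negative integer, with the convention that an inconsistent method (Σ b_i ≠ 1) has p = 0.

b = (-5/9)
c = (0)
Σ b_i: (-5/9)·1 = -5/9 ≠ 1 ⇒ order 0.

0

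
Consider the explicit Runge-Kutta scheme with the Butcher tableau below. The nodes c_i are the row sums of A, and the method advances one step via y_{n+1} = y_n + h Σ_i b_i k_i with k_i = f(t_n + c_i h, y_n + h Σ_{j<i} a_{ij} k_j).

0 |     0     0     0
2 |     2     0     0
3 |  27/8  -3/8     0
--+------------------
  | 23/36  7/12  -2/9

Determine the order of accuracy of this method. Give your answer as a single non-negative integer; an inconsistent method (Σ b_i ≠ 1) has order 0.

3

b = (23/36, 7/12, -2/9)
c = (0, 2, 3)
Ac = (0, 0, -3/4)
Σ b_i: 23/36·1 + 7/12·1 + (-2/9)·1 = 1 ✓
b·c: 7/12·2 + (-2/9)·3 = 1/2 ✓
b·c²: 7/12·4 + (-2/9)·9 = 1/3 ✓
b·Ac: (-2/9)·(-3/4) = 1/6 ✓; 3 stages ⇒ order 3.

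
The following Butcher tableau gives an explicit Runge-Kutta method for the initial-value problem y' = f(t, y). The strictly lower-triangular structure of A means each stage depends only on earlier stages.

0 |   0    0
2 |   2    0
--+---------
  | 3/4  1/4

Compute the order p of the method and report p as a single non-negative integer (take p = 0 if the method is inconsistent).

b = (3/4, 1/4)
c = (0, 2)
Σ b_i: 3/4·1 + 1/4·1 = 1 ✓
b·c: 1/4·2 = 1/2 ✓; 2 stages ⇒ order 2.

2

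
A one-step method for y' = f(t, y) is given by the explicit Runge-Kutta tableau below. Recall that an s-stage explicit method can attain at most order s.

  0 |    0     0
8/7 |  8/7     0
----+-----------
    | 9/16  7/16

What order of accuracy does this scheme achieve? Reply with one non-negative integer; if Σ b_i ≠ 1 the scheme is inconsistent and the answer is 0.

2

b = (9/16, 7/16)
c = (0, 8/7)
Σ b_i: 9/16·1 + 7/16·1 = 1 ✓
b·c: 7/16·8/7 = 1/2 ✓; 2 stages ⇒ order 2.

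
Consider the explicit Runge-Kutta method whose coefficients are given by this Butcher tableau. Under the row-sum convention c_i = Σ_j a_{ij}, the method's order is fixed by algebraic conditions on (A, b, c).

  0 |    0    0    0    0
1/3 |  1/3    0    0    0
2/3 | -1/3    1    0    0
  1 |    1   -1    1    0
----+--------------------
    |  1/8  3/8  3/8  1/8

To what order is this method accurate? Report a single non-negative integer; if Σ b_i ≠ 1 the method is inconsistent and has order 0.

b = (1/8, 3/8, 3/8, 1/8)
c = (0, 1/3, 2/3, 1)
Ac = (0, 0, 1/3, 1/3)
Σ b_i: 1/8·1 + 3/8·1 + 3/8·1 + 1/8·1 = 1 ✓
b·c: 3/8·1/3 + 3/8·2/3 + 1/8·1 = 1/2 ✓
b·c²: 3/8·1/9 + 3/8·4/9 + 1/8·1 = 1/3 ✓
b·Ac: 3/8·1/3 + 1/8·1/3 = 1/6 ✓
b·c³: 3/8·1/27 + 3/8·8/27 + 1/8·1 = 1/4 ✓
b·(c∘Ac): 3/8·2/9 + 1/8·1/3 = 1/8 ✓
b·Ac²: 3/8·1/9 + 1/8·1/3 = 1/12 ✓
b·A²c: 1/8·1/3 = 1/24 ✓; 4 stages ⇒ order 4.

4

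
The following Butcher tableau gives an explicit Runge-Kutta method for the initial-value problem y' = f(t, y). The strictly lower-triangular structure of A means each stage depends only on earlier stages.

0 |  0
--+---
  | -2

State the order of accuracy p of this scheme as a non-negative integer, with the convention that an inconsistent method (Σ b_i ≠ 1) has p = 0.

b = (-2)
c = (0)
Σ b_i: (-2)·1 = -2 ≠ 1 ⇒ order 0.

0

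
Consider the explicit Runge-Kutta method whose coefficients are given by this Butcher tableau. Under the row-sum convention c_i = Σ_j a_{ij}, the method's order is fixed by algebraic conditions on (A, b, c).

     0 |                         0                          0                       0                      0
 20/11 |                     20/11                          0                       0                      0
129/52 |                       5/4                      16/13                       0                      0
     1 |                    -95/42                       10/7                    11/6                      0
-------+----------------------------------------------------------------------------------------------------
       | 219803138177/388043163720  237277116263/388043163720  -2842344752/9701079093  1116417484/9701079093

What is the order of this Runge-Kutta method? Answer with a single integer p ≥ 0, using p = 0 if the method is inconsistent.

3

b = (219803138177/388043163720, 237277116263/388043163720, -2842344752/9701079093, 1116417484/9701079093)
c = (0, 20/11, 129/52, 1)
Ac = (0, 0, 320/143, 57221/8008)
Σ b_i: 219803138177/388043163720·1 + 237277116263/388043163720·1 + (-2842344752/9701079093)·1 + 1116417484/9701079093·1 = 1 ✓
b·c: 237277116263/388043163720·20/11 + (-2842344752/9701079093)·129/52 + 1116417484/9701079093·1 = 1/2 ✓
b·c²: 237277116263/388043163720·400/121 + (-2842344752/9701079093)·16641/2704 + 1116417484/9701079093·1 = 1/3 ✓
b·Ac: (-2842344752/9701079093)·320/143 + 1116417484/9701079093·57221/8008 = 1/6 ✓
b·c³: 237277116263/388043163720·8000/1331 + (-2842344752/9701079093)·2146689/140608 + 1116417484/9701079093·1 = -1263021183443/1849672413732 ≠ 1/4 ⇒ order 3.
b·(c∘Ac): (-2842344752/9701079093)·10320/1859 + 1116417484/9701079093·57221/8008 = -15603147929/19402158186 ≠ 1/8
b·Ac²: (-2842344752/9701079093)·6400/1573 + 1116417484/9701079093·73313399/4580576 = 7211825619629/11098034482392 ≠ 1/12
b·A²c: 1116417484/9701079093·160/39 = 13740522880/29103237279 ≠ 1/24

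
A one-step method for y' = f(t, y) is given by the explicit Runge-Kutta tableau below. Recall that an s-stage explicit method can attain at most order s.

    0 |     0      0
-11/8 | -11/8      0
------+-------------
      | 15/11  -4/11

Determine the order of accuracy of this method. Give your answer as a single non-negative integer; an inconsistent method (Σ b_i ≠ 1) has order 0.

2

b = (15/11, -4/11)
c = (0, -11/8)
Σ b_i: 15/11·1 + (-4/11)·1 = 1 ✓
b·c: (-4/11)·(-11/8) = 1/2 ✓; 2 stages ⇒ order 2.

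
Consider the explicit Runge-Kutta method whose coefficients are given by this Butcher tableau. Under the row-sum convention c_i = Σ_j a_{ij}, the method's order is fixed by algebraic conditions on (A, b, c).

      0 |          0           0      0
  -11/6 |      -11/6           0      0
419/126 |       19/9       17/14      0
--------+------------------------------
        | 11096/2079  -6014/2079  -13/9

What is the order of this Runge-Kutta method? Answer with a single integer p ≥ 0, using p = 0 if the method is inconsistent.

2

b = (11096/2079, -6014/2079, -13/9)
c = (0, -11/6, 419/126)
Ac = (0, 0, -187/84)
Σ b_i: 11096/2079·1 + (-6014/2079)·1 + (-13/9)·1 = 1 ✓
b·c: (-6014/2079)·(-11/6) + (-13/9)·419/126 = 1/2 ✓
b·c²: (-6014/2079)·121/36 + (-13/9)·175561/15876 = -3671527/142884 ≠ 1/3 ⇒ order 2.
b·Ac: (-13/9)·(-187/84) = 2431/756 ≠ 1/6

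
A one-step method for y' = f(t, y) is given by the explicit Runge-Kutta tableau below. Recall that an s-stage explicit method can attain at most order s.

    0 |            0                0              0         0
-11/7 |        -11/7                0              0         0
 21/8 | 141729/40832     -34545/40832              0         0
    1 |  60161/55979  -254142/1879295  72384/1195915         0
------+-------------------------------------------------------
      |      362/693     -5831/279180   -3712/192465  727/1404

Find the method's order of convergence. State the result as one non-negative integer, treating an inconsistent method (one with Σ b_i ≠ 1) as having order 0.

4

b = (362/693, -5831/279180, -3712/192465, 727/1404)
c = (0, -11/7, 21/8, 1)
Ac = (0, 0, 4935/3712, 270/727)
Σ b_i: 362/693·1 + (-5831/279180)·1 + (-3712/192465)·1 + 727/1404·1 = 1 ✓
b·c: (-5831/279180)·(-11/7) + (-3712/192465)·21/8 + 727/1404·1 = 1/2 ✓
b·c²: (-5831/279180)·121/49 + (-3712/192465)·441/64 + 727/1404·1 = 1/3 ✓
b·Ac: (-3712/192465)·4935/3712 + 727/1404·270/727 = 1/6 ✓
b·c³: (-5831/279180)·(-1331/343) + (-3712/192465)·9261/512 + 727/1404·1 = 1/4 ✓
b·(c∘Ac): (-3712/192465)·103635/29696 + 727/1404·270/727 = 1/8 ✓
b·Ac²: (-3712/192465)·(-7755/3712) + 727/1404·423/5089 = 1/12 ✓
b·A²c: 727/1404·117/1454 = 1/24 ✓; 4 stages ⇒ order 4.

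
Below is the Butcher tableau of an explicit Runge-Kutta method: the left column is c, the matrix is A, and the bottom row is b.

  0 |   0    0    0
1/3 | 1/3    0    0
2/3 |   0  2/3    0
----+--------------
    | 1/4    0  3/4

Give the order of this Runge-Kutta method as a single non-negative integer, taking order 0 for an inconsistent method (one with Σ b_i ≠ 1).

b = (1/4, 0, 3/4)
c = (0, 1/3, 2/3)
Ac = (0, 0, 2/9)
Σ b_i: 1/4·1 + 3/4·1 = 1 ✓
b·c: 3/4·2/3 = 1/2 ✓
b·c²: 3/4·4/9 = 1/3 ✓
b·Ac: 3/4·2/9 = 1/6 ✓; 3 stages ⇒ order 3.

3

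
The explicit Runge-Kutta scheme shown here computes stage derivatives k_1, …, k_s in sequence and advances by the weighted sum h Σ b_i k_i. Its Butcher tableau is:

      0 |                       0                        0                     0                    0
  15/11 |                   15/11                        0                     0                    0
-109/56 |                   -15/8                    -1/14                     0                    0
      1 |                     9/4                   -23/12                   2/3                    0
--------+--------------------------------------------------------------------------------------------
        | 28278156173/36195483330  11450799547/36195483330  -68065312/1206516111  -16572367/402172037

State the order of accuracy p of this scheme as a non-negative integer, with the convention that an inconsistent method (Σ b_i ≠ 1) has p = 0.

3

b = (28278156173/36195483330, 11450799547/36195483330, -68065312/1206516111, -16572367/402172037)
c = (0, 15/11, -109/56, 1)
Ac = (0, 0, -15/154, -1807/462)
Σ b_i: 28278156173/36195483330·1 + 11450799547/36195483330·1 + (-68065312/1206516111)·1 + (-16572367/402172037)·1 = 1 ✓
b·c: 11450799547/36195483330·15/11 + (-68065312/1206516111)·(-109/56) + (-16572367/402172037)·1 = 1/2 ✓
b·c²: 11450799547/36195483330·225/121 + (-68065312/1206516111)·11881/3136 + (-16572367/402172037)·1 = 1/3 ✓
b·Ac: (-68065312/1206516111)·(-15/154) + (-16572367/402172037)·(-1807/462) = 1/6 ✓
b·c³: 11450799547/36195483330·3375/1331 + (-68065312/1206516111)·(-1295029/175616) + (-16572367/402172037)·1 = 1749520892239/1486427848752 ≠ 1/4 ⇒ order 3.
b·(c∘Ac): (-68065312/1206516111)·1635/8624 + (-16572367/402172037)·(-1807/462) = 363103937/2413032222 ≠ 1/8
b·Ac²: (-68065312/1206516111)·(-225/1694) + (-16572367/402172037)·(-590999/569184) = 149474002429/2972855697504 ≠ 1/12
b·A²c: (-16572367/402172037)·(-5/77) = 11837405/4423892407 ≠ 1/24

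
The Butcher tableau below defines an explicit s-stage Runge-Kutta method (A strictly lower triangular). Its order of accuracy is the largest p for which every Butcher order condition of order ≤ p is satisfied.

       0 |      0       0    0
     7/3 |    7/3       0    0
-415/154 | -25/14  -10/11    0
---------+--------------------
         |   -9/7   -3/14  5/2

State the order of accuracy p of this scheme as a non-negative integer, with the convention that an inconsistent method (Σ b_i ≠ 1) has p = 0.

b = (-9/7, -3/14, 5/2)
c = (0, 7/3, -415/154)
Ac = (0, 0, -70/33)
Σ b_i: (-9/7)·1 + (-3/14)·1 + 5/2·1 = 1 ✓
b·c: (-3/14)·7/3 + 5/2·(-415/154) = -2229/308 ≠ 1/2 ⇒ order 1.

1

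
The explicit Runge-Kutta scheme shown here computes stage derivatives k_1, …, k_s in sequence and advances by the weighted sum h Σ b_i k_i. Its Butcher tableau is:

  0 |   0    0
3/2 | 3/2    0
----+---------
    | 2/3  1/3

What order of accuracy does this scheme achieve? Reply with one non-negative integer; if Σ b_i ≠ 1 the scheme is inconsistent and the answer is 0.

b = (2/3, 1/3)
c = (0, 3/2)
Σ b_i: 2/3·1 + 1/3·1 = 1 ✓
b·c: 1/3·3/2 = 1/2 ✓; 2 stages ⇒ order 2.

2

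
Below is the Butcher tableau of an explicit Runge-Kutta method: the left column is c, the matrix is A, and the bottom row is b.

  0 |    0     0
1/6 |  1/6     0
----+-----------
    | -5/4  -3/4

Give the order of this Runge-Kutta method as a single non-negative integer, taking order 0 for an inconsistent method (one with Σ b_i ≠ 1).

b = (-5/4, -3/4)
c = (0, 1/6)
Σ b_i: (-5/4)·1 + (-3/4)·1 = -2 ≠ 1 ⇒ order 0.

0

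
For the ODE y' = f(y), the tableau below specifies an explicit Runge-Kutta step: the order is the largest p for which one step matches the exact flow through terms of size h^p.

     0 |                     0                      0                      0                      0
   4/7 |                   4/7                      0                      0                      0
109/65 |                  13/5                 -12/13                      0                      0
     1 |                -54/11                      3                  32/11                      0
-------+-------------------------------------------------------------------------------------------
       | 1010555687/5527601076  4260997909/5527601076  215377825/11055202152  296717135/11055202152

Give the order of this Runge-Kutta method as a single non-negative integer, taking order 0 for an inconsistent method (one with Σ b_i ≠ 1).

b = (1010555687/5527601076, 4260997909/5527601076, 215377825/11055202152, 296717135/11055202152)
c = (0, 4/7, 109/65, 1)
Ac = (0, 0, -48/91, 32996/5005)
Σ b_i: 1010555687/5527601076·1 + 4260997909/5527601076·1 + 215377825/11055202152·1 + 296717135/11055202152·1 = 1 ✓
b·c: 4260997909/5527601076·4/7 + 215377825/11055202152·109/65 + 296717135/11055202152·1 = 1/2 ✓
b·c²: 4260997909/5527601076·16/49 + 215377825/11055202152·11881/4225 + 296717135/11055202152·1 = 1/3 ✓
b·Ac: 215377825/11055202152·(-48/91) + 296717135/11055202152·32996/5005 = 1/6 ✓
b·c³: 4260997909/5527601076·64/343 + 215377825/11055202152·1295029/274625 + 296717135/11055202152·1 = 110051933573/419176414930 ≠ 1/4 ⇒ order 3.
b·(c∘Ac): 215377825/11055202152·(-5232/5915) + 296717135/11055202152·32996/5005 = 3089854681/19346603766 ≠ 1/8
b·Ac²: 215377825/11055202152·(-192/637) + 296717135/11055202152·20860208/2277275 = 150892752602/628764622395 ≠ 1/12
b·A²c: 296717135/11055202152·(-1536/1001) = -132796480/3224433961 ≠ 1/24

3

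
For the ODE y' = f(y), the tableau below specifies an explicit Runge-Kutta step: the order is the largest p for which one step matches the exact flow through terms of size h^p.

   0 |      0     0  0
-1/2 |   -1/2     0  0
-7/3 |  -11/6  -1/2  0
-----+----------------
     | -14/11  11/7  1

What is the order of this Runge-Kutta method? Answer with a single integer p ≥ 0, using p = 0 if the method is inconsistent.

b = (-14/11, 11/7, 1)
c = (0, -1/2, -7/3)
Ac = (0, 0, 1/4)
Σ b_i: (-14/11)·1 + 11/7·1 + 1·1 = 100/77 ≠ 1 ⇒ order 0.

0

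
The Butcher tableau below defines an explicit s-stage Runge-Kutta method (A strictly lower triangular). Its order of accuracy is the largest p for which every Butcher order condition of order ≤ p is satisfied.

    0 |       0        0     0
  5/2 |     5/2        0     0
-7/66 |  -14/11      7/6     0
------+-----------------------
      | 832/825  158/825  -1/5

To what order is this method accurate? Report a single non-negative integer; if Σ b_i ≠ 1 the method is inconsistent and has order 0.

b = (832/825, 158/825, -1/5)
c = (0, 5/2, -7/66)
Ac = (0, 0, 35/12)
Σ b_i: 832/825·1 + 158/825·1 + (-1/5)·1 = 1 ✓
b·c: 158/825·5/2 + (-1/5)·(-7/66) = 1/2 ✓
b·c²: 158/825·25/4 + (-1/5)·49/4356 = 26021/21780 ≠ 1/3 ⇒ order 2.
b·Ac: (-1/5)·35/12 = -7/12 ≠ 1/6

2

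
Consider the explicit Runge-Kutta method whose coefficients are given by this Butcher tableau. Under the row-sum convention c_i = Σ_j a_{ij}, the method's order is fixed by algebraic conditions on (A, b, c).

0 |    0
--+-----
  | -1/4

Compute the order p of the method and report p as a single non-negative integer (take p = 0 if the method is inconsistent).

0

b = (-1/4)
c = (0)
Σ b_i: (-1/4)·1 = -1/4 ≠ 1 ⇒ order 0.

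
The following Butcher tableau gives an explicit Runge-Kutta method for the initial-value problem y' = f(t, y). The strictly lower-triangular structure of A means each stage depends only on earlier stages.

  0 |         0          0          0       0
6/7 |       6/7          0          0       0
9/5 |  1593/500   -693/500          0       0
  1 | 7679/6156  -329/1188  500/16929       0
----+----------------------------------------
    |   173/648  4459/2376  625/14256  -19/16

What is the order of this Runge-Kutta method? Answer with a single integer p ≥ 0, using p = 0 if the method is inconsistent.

b = (173/648, 4459/2376, 625/14256, -19/16)
c = (0, 6/7, 9/5, 1)
Ac = (0, 0, -297/250, -7/38)
Σ b_i: 173/648·1 + 4459/2376·1 + 625/14256·1 + (-19/16)·1 = 1 ✓
b·c: 4459/2376·6/7 + 625/14256·9/5 + (-19/16)·1 = 1/2 ✓
b·c²: 4459/2376·36/49 + 625/14256·81/25 + (-19/16)·1 = 1/3 ✓
b·Ac: 625/14256·(-297/250) + (-19/16)·(-7/38) = 1/6 ✓
b·c³: 4459/2376·216/343 + 625/14256·729/125 + (-19/16)·1 = 1/4 ✓
b·(c∘Ac): 625/14256·(-2673/1250) + (-19/16)·(-7/38) = 1/8 ✓
b·Ac²: 625/14256·(-891/875) + (-19/16)·(-43/399) = 1/12 ✓
b·A²c: (-19/16)·(-2/57) = 1/24 ✓; 4 stages ⇒ order 4.

4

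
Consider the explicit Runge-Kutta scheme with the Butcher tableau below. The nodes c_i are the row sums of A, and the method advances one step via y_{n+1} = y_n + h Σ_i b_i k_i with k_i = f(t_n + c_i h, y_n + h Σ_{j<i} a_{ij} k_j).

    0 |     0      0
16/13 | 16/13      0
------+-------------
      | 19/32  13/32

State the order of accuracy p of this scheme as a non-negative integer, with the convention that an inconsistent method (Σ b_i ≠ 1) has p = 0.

b = (19/32, 13/32)
c = (0, 16/13)
Σ b_i: 19/32·1 + 13/32·1 = 1 ✓
b·c: 13/32·16/13 = 1/2 ✓; 2 stages ⇒ order 2.

2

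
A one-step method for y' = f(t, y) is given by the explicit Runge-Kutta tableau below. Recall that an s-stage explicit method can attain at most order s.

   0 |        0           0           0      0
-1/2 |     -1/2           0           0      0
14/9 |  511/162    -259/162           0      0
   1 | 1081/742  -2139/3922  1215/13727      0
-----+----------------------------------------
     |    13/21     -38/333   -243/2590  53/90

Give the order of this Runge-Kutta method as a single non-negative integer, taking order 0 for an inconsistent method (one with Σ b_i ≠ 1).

b = (13/21, -38/333, -243/2590, 53/90)
c = (0, -1/2, 14/9, 1)
Ac = (0, 0, 259/324, 87/212)
Σ b_i: 13/21·1 + (-38/333)·1 + (-243/2590)·1 + 53/90·1 = 1 ✓
b·c: (-38/333)·(-1/2) + (-243/2590)·14/9 + 53/90·1 = 1/2 ✓
b·c²: (-38/333)·1/4 + (-243/2590)·196/81 + 53/90·1 = 1/3 ✓
b·Ac: (-243/2590)·259/324 + 53/90·87/212 = 1/6 ✓
b·c³: (-38/333)·(-1/8) + (-243/2590)·2744/729 + 53/90·1 = 1/4 ✓
b·(c∘Ac): (-243/2590)·1813/1458 + 53/90·87/212 = 1/8 ✓
b·Ac²: (-243/2590)·(-259/648) + 53/90·33/424 = 1/12 ✓
b·A²c: 53/90·15/212 = 1/24 ✓; 4 stages ⇒ order 4.

4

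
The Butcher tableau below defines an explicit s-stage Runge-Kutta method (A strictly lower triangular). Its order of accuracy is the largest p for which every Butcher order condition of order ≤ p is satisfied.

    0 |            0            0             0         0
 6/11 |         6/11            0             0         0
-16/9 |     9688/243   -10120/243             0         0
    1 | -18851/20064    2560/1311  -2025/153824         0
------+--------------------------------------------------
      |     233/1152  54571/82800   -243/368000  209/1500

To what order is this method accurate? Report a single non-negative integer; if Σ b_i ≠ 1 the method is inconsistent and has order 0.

b = (233/1152, 54571/82800, -243/368000, 209/1500)
c = (0, 6/11, -16/9, 1)
Ac = (0, 0, -1840/81, 455/418)
Σ b_i: 233/1152·1 + 54571/82800·1 + (-243/368000)·1 + 209/1500·1 = 1 ✓
b·c: 54571/82800·6/11 + (-243/368000)·(-16/9) + 209/1500·1 = 1/2 ✓
b·c²: 54571/82800·36/121 + (-243/368000)·256/81 + 209/1500·1 = 1/3 ✓
b·Ac: (-243/368000)·(-1840/81) + 209/1500·455/418 = 1/6 ✓
b·c³: 54571/82800·216/1331 + (-243/368000)·(-4096/729) + 209/1500·1 = 1/4 ✓
b·(c∘Ac): (-243/368000)·29440/729 + 209/1500·455/418 = 1/8 ✓
b·Ac²: (-243/368000)·(-3680/297) + 209/1500·1240/2299 = 1/12 ✓
b·A²c: 209/1500·125/418 = 1/24 ✓; 4 stages ⇒ order 4.

4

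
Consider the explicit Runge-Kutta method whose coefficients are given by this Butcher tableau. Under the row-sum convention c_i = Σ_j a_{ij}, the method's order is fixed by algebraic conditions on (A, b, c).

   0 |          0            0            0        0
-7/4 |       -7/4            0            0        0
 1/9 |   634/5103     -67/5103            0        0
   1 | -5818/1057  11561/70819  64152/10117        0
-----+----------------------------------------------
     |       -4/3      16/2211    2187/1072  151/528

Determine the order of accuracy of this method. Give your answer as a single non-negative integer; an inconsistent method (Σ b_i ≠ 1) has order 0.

4

b = (-4/3, 16/2211, 2187/1072, 151/528)
c = (0, -7/4, 1/9, 1)
Ac = (0, 0, 67/2916, 253/604)
Σ b_i: (-4/3)·1 + 16/2211·1 + 2187/1072·1 + 151/528·1 = 1 ✓
b·c: 16/2211·(-7/4) + 2187/1072·1/9 + 151/528·1 = 1/2 ✓
b·c²: 16/2211·49/16 + 2187/1072·1/81 + 151/528·1 = 1/3 ✓
b·Ac: 2187/1072·67/2916 + 151/528·253/604 = 1/6 ✓
b·c³: 16/2211·(-343/64) + 2187/1072·1/729 + 151/528·1 = 1/4 ✓
b·(c∘Ac): 2187/1072·67/26244 + 151/528·253/604 = 1/8 ✓
b·Ac²: 2187/1072·(-469/11664) + 151/528·1397/2416 = 1/12 ✓
b·A²c: 151/528·22/151 = 1/24 ✓; 4 stages ⇒ order 4.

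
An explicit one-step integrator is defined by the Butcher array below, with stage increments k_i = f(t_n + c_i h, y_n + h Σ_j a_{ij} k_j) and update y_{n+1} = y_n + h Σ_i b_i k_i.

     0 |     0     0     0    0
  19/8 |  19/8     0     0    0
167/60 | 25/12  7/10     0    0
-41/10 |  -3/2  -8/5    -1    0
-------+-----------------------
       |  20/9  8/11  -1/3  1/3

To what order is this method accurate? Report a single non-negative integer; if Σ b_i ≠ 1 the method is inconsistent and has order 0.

0

b = (20/9, 8/11, -1/3, 1/3)
c = (0, 19/8, 167/60, -41/10)
Ac = (0, 0, 133/80, -79/12)
Σ b_i: 20/9·1 + 8/11·1 + (-1/3)·1 + 1/3·1 = 292/99 ≠ 1 ⇒ order 0.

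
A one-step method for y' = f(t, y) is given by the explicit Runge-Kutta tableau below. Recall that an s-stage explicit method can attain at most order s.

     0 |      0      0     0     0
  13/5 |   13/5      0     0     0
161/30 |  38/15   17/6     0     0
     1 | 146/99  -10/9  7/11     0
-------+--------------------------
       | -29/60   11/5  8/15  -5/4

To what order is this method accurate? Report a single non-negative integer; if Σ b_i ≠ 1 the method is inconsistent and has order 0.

1

b = (-29/60, 11/5, 8/15, -5/4)
c = (0, 13/5, 161/30, 1)
Ac = (0, 0, 221/30, 521/990)
Σ b_i: (-29/60)·1 + 11/5·1 + 8/15·1 + (-5/4)·1 = 1 ✓
b·c: 11/5·13/5 + 8/15·161/30 + (-5/4)·1 = 6599/900 ≠ 1/2 ⇒ order 1.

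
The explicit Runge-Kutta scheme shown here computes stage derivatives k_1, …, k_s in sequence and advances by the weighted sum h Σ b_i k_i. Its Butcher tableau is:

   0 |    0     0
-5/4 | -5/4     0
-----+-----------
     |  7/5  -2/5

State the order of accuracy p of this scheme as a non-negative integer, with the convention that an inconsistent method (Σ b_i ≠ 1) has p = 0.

b = (7/5, -2/5)
c = (0, -5/4)
Σ b_i: 7/5·1 + (-2/5)·1 = 1 ✓
b·c: (-2/5)·(-5/4) = 1/2 ✓; 2 stages ⇒ order 2.

2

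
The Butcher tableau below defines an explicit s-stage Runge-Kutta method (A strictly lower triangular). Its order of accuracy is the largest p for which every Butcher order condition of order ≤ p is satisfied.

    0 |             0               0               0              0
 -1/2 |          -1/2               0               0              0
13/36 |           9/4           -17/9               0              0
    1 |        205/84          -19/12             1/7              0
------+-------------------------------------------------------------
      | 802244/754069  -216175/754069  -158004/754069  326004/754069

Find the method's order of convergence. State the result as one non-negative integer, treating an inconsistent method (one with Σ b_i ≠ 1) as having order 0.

3

b = (802244/754069, -216175/754069, -158004/754069, 326004/754069)
c = (0, -1/2, 13/36, 1)
Ac = (0, 0, 17/18, 425/504)
Σ b_i: 802244/754069·1 + (-216175/754069)·1 + (-158004/754069)·1 + 326004/754069·1 = 1 ✓
b·c: (-216175/754069)·(-1/2) + (-158004/754069)·13/36 + 326004/754069·1 = 1/2 ✓
b·c²: (-216175/754069)·1/4 + (-158004/754069)·169/1296 + 326004/754069·1 = 1/3 ✓
b·Ac: (-158004/754069)·17/18 + 326004/754069·425/504 = 1/6 ✓
b·c³: (-216175/754069)·(-1/8) + (-158004/754069)·2197/46656 + 326004/754069·1 = 149292967/325757808 ≠ 1/4 ⇒ order 3.
b·(c∘Ac): (-158004/754069)·221/648 + 326004/754069·425/504 = 13001/44357 ≠ 1/8
b·Ac²: (-158004/754069)·(-17/36) + 326004/754069·(-1711/4536) = -2611289/40719726 ≠ 1/12
b·A²c: 326004/754069·17/126 = 7762/133071 ≠ 1/24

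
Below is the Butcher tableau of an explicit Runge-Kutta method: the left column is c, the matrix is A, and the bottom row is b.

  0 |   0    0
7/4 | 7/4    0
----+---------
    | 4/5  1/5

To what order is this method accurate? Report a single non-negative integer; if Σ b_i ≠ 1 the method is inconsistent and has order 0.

b = (4/5, 1/5)
c = (0, 7/4)
Σ b_i: 4/5·1 + 1/5·1 = 1 ✓
b·c: 1/5·7/4 = 7/20 ≠ 1/2 ⇒ order 1.

1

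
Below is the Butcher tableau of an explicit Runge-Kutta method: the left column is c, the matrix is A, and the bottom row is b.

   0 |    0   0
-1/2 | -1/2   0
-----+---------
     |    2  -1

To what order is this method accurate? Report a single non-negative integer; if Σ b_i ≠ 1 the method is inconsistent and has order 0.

b = (2, -1)
c = (0, -1/2)
Σ b_i: 2·1 + (-1)·1 = 1 ✓
b·c: (-1)·(-1/2) = 1/2 ✓; 2 stages ⇒ order 2.

2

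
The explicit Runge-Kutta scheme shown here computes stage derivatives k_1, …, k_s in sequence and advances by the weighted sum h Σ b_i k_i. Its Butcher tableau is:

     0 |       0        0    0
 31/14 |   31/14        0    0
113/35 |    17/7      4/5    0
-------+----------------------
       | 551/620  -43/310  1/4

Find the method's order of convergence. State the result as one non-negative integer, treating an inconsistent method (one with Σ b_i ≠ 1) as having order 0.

2

b = (551/620, -43/310, 1/4)
c = (0, 31/14, 113/35)
Ac = (0, 0, 62/35)
Σ b_i: 551/620·1 + (-43/310)·1 + 1/4·1 = 1 ✓
b·c: (-43/310)·31/14 + 1/4·113/35 = 1/2 ✓
b·c²: (-43/310)·961/196 + 1/4·12769/1225 = 18873/9800 ≠ 1/3 ⇒ order 2.
b·Ac: 1/4·62/35 = 31/70 ≠ 1/6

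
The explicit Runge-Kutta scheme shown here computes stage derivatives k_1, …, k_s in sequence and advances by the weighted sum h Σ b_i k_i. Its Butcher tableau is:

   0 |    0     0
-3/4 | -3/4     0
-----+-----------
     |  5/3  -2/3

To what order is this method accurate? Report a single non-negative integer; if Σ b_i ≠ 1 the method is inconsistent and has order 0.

2

b = (5/3, -2/3)
c = (0, -3/4)
Σ b_i: 5/3·1 + (-2/3)·1 = 1 ✓
b·c: (-2/3)·(-3/4) = 1/2 ✓; 2 stages ⇒ order 2.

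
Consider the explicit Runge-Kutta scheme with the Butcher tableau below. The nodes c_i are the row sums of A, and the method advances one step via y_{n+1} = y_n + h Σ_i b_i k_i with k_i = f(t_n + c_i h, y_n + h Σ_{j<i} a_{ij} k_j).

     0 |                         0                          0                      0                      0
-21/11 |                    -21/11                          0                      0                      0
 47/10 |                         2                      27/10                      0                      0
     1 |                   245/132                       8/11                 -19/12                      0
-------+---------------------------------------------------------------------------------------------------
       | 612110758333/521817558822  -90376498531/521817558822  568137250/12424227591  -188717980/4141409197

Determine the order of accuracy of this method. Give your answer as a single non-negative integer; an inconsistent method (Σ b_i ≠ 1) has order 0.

b = (612110758333/521817558822, -90376498531/521817558822, 568137250/12424227591, -188717980/4141409197)
c = (0, -21/11, 47/10, 1)
Ac = (0, 0, -567/110, -128213/14520)
Σ b_i: 612110758333/521817558822·1 + (-90376498531/521817558822)·1 + 568137250/12424227591·1 + (-188717980/4141409197)·1 = 1 ✓
b·c: (-90376498531/521817558822)·(-21/11) + 568137250/12424227591·47/10 + (-188717980/4141409197)·1 = 1/2 ✓
b·c²: (-90376498531/521817558822)·441/121 + 568137250/12424227591·2209/100 + (-188717980/4141409197)·1 = 1/3 ✓
b·Ac: 568137250/12424227591·(-567/110) + (-188717980/4141409197)·(-128213/14520) = 1/6 ✓
b·c³: (-90376498531/521817558822)·(-9261/1331) + 568137250/12424227591·103823/1000 + (-188717980/4141409197)·1 = 293567098349/49696910364 ≠ 1/4 ⇒ order 3.
b·(c∘Ac): 568137250/12424227591·(-26649/1100) + (-188717980/4141409197)·(-128213/14520) = -96411763094/136666503501 ≠ 1/8
b·Ac²: 568137250/12424227591·11907/1210 + (-188717980/4141409197)·(-51629801/1597200) = 5256193494319/2733330070020 ≠ 1/12
b·A²c: (-188717980/4141409197)·3591/440 = -3080392119/8282818394 ≠ 1/24

3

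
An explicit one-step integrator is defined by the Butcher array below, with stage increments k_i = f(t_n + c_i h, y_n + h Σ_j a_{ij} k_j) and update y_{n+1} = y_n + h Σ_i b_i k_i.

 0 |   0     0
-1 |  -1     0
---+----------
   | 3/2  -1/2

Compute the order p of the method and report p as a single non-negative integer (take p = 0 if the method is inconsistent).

b = (3/2, -1/2)
c = (0, -1)
Σ b_i: 3/2·1 + (-1/2)·1 = 1 ✓
b·c: (-1/2)·(-1) = 1/2 ✓; 2 stages ⇒ order 2.

2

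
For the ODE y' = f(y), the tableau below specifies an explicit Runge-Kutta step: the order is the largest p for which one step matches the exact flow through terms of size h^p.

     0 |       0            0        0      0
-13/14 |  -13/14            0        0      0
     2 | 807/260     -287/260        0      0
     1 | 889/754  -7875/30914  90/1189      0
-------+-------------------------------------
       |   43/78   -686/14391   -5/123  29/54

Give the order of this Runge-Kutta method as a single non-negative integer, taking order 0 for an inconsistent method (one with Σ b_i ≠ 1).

b = (43/78, -686/14391, -5/123, 29/54)
c = (0, -13/14, 2, 1)
Ac = (0, 0, 41/40, 45/116)
Σ b_i: 43/78·1 + (-686/14391)·1 + (-5/123)·1 + 29/54·1 = 1 ✓
b·c: (-686/14391)·(-13/14) + (-5/123)·2 + 29/54·1 = 1/2 ✓
b·c²: (-686/14391)·169/196 + (-5/123)·4 + 29/54·1 = 1/3 ✓
b·Ac: (-5/123)·41/40 + 29/54·45/116 = 1/6 ✓
b·c³: (-686/14391)·(-2197/2744) + (-5/123)·8 + 29/54·1 = 1/4 ✓
b·(c∘Ac): (-5/123)·41/20 + 29/54·45/116 = 1/8 ✓
b·Ac²: (-5/123)·(-533/560) + 29/54·135/1624 = 1/12 ✓
b·A²c: 29/54·9/116 = 1/24 ✓; 4 stages ⇒ order 4.

4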